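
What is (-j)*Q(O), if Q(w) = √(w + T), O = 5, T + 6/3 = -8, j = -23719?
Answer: 23719*I*√5 ≈ 53037.0*I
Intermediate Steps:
T = -10 (T = -2 - 8 = -10)
Q(w) = √(-10 + w) (Q(w) = √(w - 10) = √(-10 + w))
(-j)*Q(O) = (-1*(-23719))*√(-10 + 5) = 23719*√(-5) = 23719*(I*√5) = 23719*I*√5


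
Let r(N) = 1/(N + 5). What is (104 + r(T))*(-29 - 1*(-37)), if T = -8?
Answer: 2488/3 ≈ 829.33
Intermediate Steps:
r(N) = 1/(5 + N)
(104 + r(T))*(-29 - 1*(-37)) = (104 + 1/(5 - 8))*(-29 - 1*(-37)) = (104 + 1/(-3))*(-29 + 37) = (104 - ⅓)*8 = (311/3)*8 = 2488/3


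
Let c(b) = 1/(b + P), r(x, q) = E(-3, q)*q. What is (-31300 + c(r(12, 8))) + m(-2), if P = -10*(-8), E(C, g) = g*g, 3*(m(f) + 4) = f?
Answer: -55597085/1776 ≈ -31305.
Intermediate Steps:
m(f) = -4 + f/3
E(C, g) = g**2
P = 80
r(x, q) = q**3 (r(x, q) = q**2*q = q**3)
c(b) = 1/(80 + b) (c(b) = 1/(b + 80) = 1/(80 + b))
(-31300 + c(r(12, 8))) + m(-2) = (-31300 + 1/(80 + 8**3)) + (-4 + (1/3)*(-2)) = (-31300 + 1/(80 + 512)) + (-4 - 2/3) = (-31300 + 1/592) - 14/3 = -18529599/592 - 14/3 = -55597085/1776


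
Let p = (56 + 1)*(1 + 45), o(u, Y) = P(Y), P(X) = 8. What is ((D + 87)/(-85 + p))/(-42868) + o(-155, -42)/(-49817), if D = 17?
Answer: -218807474/1354475857693 ≈ -0.00016154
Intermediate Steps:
o(u, Y) = 8
p = 2622 (p = 57*46 = 2622)
((D + 87)/(-85 + p))/(-42868) + o(-155, -42)/(-49817) = ((17 + 87)/(-85 + 2622))/(-42868) + 8/(-49817) = (104/2537)*(-1/42868) + 8*(-1/49817) = (104*(1/2537))*(-1/42868) - 8/49817 = (104/2537)*(-1/42868) - 8/49817 = -26/27189029 - 8/49817 = -218807474/1354475857693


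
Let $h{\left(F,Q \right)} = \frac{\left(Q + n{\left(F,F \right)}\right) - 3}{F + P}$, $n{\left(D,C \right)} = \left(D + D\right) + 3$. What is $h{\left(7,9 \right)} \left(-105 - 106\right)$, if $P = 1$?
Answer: $- \frac{4853}{8} \approx -606.63$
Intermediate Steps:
$n{\left(D,C \right)} = 3 + 2 D$ ($n{\left(D,C \right)} = 2 D + 3 = 3 + 2 D$)
$h{\left(F,Q \right)} = \frac{Q + 2 F}{1 + F}$ ($h{\left(F,Q \right)} = \frac{\left(Q + \left(3 + 2 F\right)\right) - 3}{F + 1} = \frac{\left(3 + Q + 2 F\right) - 3}{1 + F} = \frac{Q + 2 F}{1 + F}$)
$h{\left(7,9 \right)} \left(-105 - 106\right) = \frac{9 + 2 \cdot 7}{1 + 7} \left(-105 - 106\right) = \frac{9 + 14}{8} \left(-211\right) = \frac{1}{8} \cdot 23 \left(-211\right) = \frac{23}{8} \left(-211\right) = - \frac{4853}{8}$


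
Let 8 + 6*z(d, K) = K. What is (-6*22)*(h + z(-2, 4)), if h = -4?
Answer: 616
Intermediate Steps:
z(d, K) = -4/3 + K/6
(-6*22)*(h + z(-2, 4)) = (-6*22)*(-4 + (-4/3 + (1/6)*4)) = -132*(-4 + (-4/3 + 2/3)) = -132*(-4 - 2/3) = -132*(-14/3) = 616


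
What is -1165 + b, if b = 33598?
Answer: 32433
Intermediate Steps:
-1165 + b = -1165 + 33598 = 32433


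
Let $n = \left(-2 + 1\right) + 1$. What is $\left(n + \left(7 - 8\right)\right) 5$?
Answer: $-5$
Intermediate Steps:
$n = 0$ ($n = -1 + 1 = 0$)
$\left(n + \left(7 - 8\right)\right) 5 = \left(0 + \left(7 - 8\right)\right) 5 = \left(0 - 1\right) 5 = \left(-1\right) 5 = -5$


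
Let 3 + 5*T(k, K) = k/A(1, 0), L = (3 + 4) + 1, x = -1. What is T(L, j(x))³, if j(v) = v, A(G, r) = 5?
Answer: -343/15625 ≈ -0.021952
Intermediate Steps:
L = 8 (L = 7 + 1 = 8)
T(k, K) = -⅗ + k/25 (T(k, K) = -⅗ + (k/5)/5 = -⅗ + k/25)
T(L, j(x))³ = (-⅗ + (1/25)*8)³ = (-⅗ + 8/25)³ = (-7/25)³ = -343/15625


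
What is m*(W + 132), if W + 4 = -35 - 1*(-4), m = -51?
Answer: -4947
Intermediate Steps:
W = -35 (W = -4 + (-35 - 1*(-4)) = -4 + (-35 + 4) = -4 - 31 = -35)
m*(W + 132) = -51*(-35 + 132) = -51*97 = -4947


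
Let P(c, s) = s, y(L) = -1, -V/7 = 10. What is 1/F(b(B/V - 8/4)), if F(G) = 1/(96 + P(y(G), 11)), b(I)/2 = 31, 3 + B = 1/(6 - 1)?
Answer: 107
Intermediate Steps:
V = -70 (V = -7*10 = -70)
B = -14/5 (B = -3 + 1/(6 - 1) = -3 + 1/5 = -14/5 ≈ -2.8000)
b(I) = 62 (b(I) = 2*31 = 62)
F(G) = 1/107 (F(G) = 1/(96 + 11) = 1/107)
1/F(b(B/V - 8/4)) = 1/(1/107) = 107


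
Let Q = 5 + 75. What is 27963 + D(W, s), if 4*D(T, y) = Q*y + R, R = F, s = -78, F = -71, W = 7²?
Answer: 105541/4 ≈ 26385.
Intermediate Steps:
W = 49
Q = 80
R = -71
D(T, y) = -71/4 + 20*y (D(T, y) = (80*y - 71)/4 = (-71 + 80*y)/4 = -71/4 + 20*y)
27963 + D(W, s) = 27963 + (-71/4 + 20*(-78)) = 27963 + (-71/4 - 1560) = 27963 - 6311/4 = 105541/4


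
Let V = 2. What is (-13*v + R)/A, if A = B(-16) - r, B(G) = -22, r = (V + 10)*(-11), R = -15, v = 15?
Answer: -21/11 ≈ -1.9091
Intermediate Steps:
r = -132 (r = (2 + 10)*(-11) = 12*(-11) = -132)
A = 110 (A = -22 - 1*(-132) = -22 + 132 = 110)
(-13*v + R)/A = (-13*15 - 15)/110 = (-195 - 15)*(1/110) = -210*1/110 = -21/11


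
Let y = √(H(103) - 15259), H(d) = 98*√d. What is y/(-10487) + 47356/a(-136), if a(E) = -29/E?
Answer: 6440416/29 - √(-15259 + 98*√103)/10487 ≈ 2.2208e+5 - 0.011389*I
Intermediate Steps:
y = √(-15259 + 98*√103) (y = √(98*√103 - 15259) = √(-15259 + 98*√103) ≈ 119.43*I)
y/(-10487) + 47356/a(-136) = √(-15259 + 98*√103)/(-10487) + 47356/((-29/(-136))) = √(-15259 + 98*√103)*(-1/10487) + 47356/((-29*(-1/136))) = -√(-15259 + 98*√103)/10487 + 47356/(29/136) = -√(-15259 + 98*√103)/10487 + 47356*(136/29) = -√(-15259 + 98*√103)/10487 + 6440416/29 = 6440416/29 - √(-15259 + 98*√103)/10487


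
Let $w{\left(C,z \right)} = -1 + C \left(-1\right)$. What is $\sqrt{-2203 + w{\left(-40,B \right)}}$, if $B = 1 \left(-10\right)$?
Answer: $2 i \sqrt{541} \approx 46.519 i$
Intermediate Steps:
$B = -10$
$w{\left(C,z \right)} = -1 - C$
$\sqrt{-2203 + w{\left(-40,B \right)}} = \sqrt{-2203 - -39} = \sqrt{-2203 + \left(-1 + 40\right)} = \sqrt{-2203 + 39} = \sqrt{-2164} = 2 i \sqrt{541}$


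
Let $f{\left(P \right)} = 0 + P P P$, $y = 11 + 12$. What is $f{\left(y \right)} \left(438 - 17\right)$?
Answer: $5122307$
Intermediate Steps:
$y = 23$
$f{\left(P \right)} = P^{3}$ ($f{\left(P \right)} = 0 + P P^{2} = 0 + P^{3} = P^{3}$)
$f{\left(y \right)} \left(438 - 17\right) = 23^{3} \left(438 - 17\right) = 12167 \cdot 421 = 5122307$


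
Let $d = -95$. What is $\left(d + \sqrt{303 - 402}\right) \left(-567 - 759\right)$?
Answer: $125970 - 3978 i \sqrt{11} \approx 1.2597 \cdot 10^{5} - 13194.0 i$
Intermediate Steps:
$\left(d + \sqrt{303 - 402}\right) \left(-567 - 759\right) = \left(-95 + \sqrt{303 - 402}\right) \left(-567 - 759\right) = \left(-95 + \sqrt{-99}\right) \left(-567 - 759\right) = \left(-95 + 3 i \sqrt{11}\right) \left(-1326\right) = 125970 - 3978 i \sqrt{11}$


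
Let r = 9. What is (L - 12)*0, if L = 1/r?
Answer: 0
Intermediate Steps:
L = ⅑ (L = 1/9 = ⅑ ≈ 0.11111)
(L - 12)*0 = (⅑ - 12)*0 = -107/9*0 = 0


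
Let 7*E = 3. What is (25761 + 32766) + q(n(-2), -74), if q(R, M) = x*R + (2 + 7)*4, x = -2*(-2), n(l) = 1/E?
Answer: 175717/3 ≈ 58572.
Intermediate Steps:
E = 3/7 (E = (⅐)*3 = 3/7 ≈ 0.42857)
n(l) = 7/3 (n(l) = 1/(3/7) = 7/3)
x = 4
q(R, M) = 36 + 4*R (q(R, M) = 4*R + (2 + 7)*4 = 4*R + 9*4 = 4*R + 36 = 36 + 4*R)
(25761 + 32766) + q(n(-2), -74) = (25761 + 32766) + (36 + 4*(7/3)) = 58527 + (36 + 28/3) = 58527 + 136/3 = 175717/3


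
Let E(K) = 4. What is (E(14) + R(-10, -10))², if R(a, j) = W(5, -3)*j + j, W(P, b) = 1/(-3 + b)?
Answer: 169/9 ≈ 18.778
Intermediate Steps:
R(a, j) = 5*j/6 (R(a, j) = j/(-3 - 3) + j = j/(-6) + j = -j/6 + j = 5*j/6)
(E(14) + R(-10, -10))² = (4 + (⅚)*(-10))² = (4 - 25/3)² = (-13/3)² = 169/9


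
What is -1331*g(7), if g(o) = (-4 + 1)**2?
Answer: -11979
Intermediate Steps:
g(o) = 9 (g(o) = (-3)**2 = 9)
-1331*g(7) = -1331*9 = -11979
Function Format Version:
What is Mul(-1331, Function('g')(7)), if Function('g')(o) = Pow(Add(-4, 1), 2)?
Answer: -11979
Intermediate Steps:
Function('g')(o) = 9 (Function('g')(o) = Pow(-3, 2) = 9)
Mul(-1331, Function('g')(7)) = Mul(-1331, 9) = -11979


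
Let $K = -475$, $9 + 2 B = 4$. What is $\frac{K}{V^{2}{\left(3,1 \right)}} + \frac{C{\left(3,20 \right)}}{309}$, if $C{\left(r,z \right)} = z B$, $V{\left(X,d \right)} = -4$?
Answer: $- \frac{147575}{4944} \approx -29.849$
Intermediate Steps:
$B = - \frac{5}{2}$ ($B = - \frac{9}{2} + \frac{1}{2} \cdot 4 = - \frac{9}{2} + 2 = - \frac{5}{2} \approx -2.5$)
$C{\left(r,z \right)} = - \frac{5 z}{2}$ ($C{\left(r,z \right)} = z \left(- \frac{5}{2}\right) = - \frac{5 z}{2}$)
$\frac{K}{V^{2}{\left(3,1 \right)}} + \frac{C{\left(3,20 \right)}}{309} = - \frac{475}{\left(-4\right)^{2}} + \frac{\left(- \frac{5}{2}\right) 20}{309} = - \frac{475}{16} - \frac{50}{309} = - \frac{147575}{4944}$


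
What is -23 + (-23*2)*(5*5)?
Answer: -1173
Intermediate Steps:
-23 + (-23*2)*(5*5) = -23 - 46*25 = -23 - 1150 = -1173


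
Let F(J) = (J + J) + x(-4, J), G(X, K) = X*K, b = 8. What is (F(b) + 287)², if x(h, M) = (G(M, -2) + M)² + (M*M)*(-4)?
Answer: 12321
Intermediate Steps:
G(X, K) = K*X
x(h, M) = -3*M² (x(h, M) = (-2*M + M)² + (M*M)*(-4) = (-M)² + M²*(-4) = M² - 4*M² = -3*M²)
F(J) = -3*J² + 2*J (F(J) = (J + J) - 3*J² = 2*J - 3*J² = -3*J² + 2*J)
(F(b) + 287)² = (8*(2 - 3*8) + 287)² = (8*(2 - 24) + 287)² = (8*(-22) + 287)² = (-176 + 287)² = 111² = 12321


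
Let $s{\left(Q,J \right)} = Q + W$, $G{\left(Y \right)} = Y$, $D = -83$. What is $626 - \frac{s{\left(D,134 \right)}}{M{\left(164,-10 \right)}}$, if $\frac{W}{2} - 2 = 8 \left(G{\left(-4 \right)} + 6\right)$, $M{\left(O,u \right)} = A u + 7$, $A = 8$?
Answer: $\frac{45651}{73} \approx 625.36$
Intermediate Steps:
$M{\left(O,u \right)} = 7 + 8 u$ ($M{\left(O,u \right)} = 8 u + 7 = 7 + 8 u$)
$W = 36$ ($W = 4 + 2 \cdot 8 \left(-4 + 6\right) = 4 + 2 \cdot 8 \cdot 2 = 4 + 2 \cdot 16 = 4 + 32 = 36$)
$s{\left(Q,J \right)} = 36 + Q$ ($s{\left(Q,J \right)} = Q + 36 = 36 + Q$)
$626 - \frac{s{\left(D,134 \right)}}{M{\left(164,-10 \right)}} = 626 - \frac{36 - 83}{7 + 8 \left(-10\right)} = 626 - - \frac{47}{7 - 80} = 626 - - \frac{47}{-73} = 626 - \left(-47\right) \left(- \frac{1}{73}\right) = 626 - \frac{47}{73} = \frac{45651}{73}$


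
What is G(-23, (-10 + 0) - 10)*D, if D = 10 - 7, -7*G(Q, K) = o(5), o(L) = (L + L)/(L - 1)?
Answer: -15/14 ≈ -1.0714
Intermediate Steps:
o(L) = 2*L/(-1 + L) (o(L) = (2*L)/(-1 + L) = 2*L/(-1 + L))
G(Q, K) = -5/14 (G(Q, K) = -2*5/(7*(-1 + 5)) = -2*5/(7*4) = -⅐*5/2 = -5/14)
D = 3
G(-23, (-10 + 0) - 10)*D = -5/14*3 = -15/14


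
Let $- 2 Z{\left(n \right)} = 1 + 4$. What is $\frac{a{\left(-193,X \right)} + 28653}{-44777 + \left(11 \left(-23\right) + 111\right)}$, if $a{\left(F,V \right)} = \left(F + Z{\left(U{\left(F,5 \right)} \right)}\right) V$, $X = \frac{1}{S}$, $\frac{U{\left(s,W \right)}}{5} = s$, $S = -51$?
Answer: $- \frac{24563}{38502} \approx -0.63797$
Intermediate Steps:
$U{\left(s,W \right)} = 5 s$
$X = - \frac{1}{51}$ ($X = \frac{1}{-51} = - \frac{1}{51} \approx -0.019608$)
$Z{\left(n \right)} = - \frac{5}{2}$ ($Z{\left(n \right)} = - \frac{1 + 4}{2} = \left(- \frac{1}{2}\right) 5 = - \frac{5}{2}$)
$a{\left(F,V \right)} = V \left(- \frac{5}{2} + F\right)$ ($a{\left(F,V \right)} = \left(F - \frac{5}{2}\right) V = \left(- \frac{5}{2} + F\right) V = V \left(- \frac{5}{2} + F\right)$)
$\frac{a{\left(-193,X \right)} + 28653}{-44777 + \left(11 \left(-23\right) + 111\right)} = \frac{\frac{1}{2} \left(- \frac{1}{51}\right) \left(-5 + 2 \left(-193\right)\right) + 28653}{-44777 + \left(11 \left(-23\right) + 111\right)} = \frac{\frac{1}{2} \left(- \frac{1}{51}\right) \left(-5 - 386\right) + 28653}{-44777 + \left(-253 + 111\right)} = \frac{\frac{1}{2} \left(- \frac{1}{51}\right) \left(-391\right) + 28653}{-44777 - 142} = \frac{\frac{23}{6} + 28653}{-44919} = \frac{171941}{6} \left(- \frac{1}{44919}\right) = - \frac{24563}{38502}$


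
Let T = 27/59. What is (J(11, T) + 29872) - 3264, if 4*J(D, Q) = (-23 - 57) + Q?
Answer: 6274795/236 ≈ 26588.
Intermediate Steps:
T = 27/59 (T = 27*(1/59) = 27/59 ≈ 0.45763)
J(D, Q) = -20 + Q/4 (J(D, Q) = ((-23 - 57) + Q)/4 = (-80 + Q)/4 = -20 + Q/4)
(J(11, T) + 29872) - 3264 = ((-20 + (¼)*(27/59)) + 29872) - 3264 = ((-20 + 27/236) + 29872) - 3264 = (-4693/236 + 29872) - 3264 = 7045099/236 - 3264 = 6274795/236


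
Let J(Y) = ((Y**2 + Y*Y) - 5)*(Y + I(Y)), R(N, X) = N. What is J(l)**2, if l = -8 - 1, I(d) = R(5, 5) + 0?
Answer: 394384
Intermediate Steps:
I(d) = 5 (I(d) = 5 + 0 = 5)
l = -9
J(Y) = (-5 + 2*Y**2)*(5 + Y) (J(Y) = ((Y**2 + Y*Y) - 5)*(Y + 5) = ((Y**2 + Y**2) - 5)*(5 + Y) = (2*Y**2 - 5)*(5 + Y) = (-5 + 2*Y**2)*(5 + Y))
J(l)**2 = (-25 - 5*(-9) + 2*(-9)**3 + 10*(-9)**2)**2 = (-25 + 45 + 2*(-729) + 10*81)**2 = (-25 + 45 - 1458 + 810)**2 = (-628)**2 = 394384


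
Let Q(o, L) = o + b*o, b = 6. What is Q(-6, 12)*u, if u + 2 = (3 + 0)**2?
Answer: -294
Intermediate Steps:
u = 7 (u = -2 + (3 + 0)**2 = -2 + 3**2 = -2 + 9 = 7)
Q(o, L) = 7*o (Q(o, L) = o + 6*o = 7*o)
Q(-6, 12)*u = (7*(-6))*7 = -42*7 = -294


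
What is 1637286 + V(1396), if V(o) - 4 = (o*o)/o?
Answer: 1638686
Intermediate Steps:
V(o) = 4 + o (V(o) = 4 + (o*o)/o = 4 + o**2/o = 4 + o)
1637286 + V(1396) = 1637286 + (4 + 1396) = 1637286 + 1400 = 1638686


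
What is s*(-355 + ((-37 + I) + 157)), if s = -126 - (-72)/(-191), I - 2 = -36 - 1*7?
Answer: 6662088/191 ≈ 34880.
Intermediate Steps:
I = -41 (I = 2 + (-36 - 1*7) = 2 + (-36 - 7) = 2 - 43 = -41)
s = -24138/191 (s = -126 - (-72)*(-1)/191 = -126 - 1*72/191 = -126 - 72/191 = -24138/191 ≈ -126.38)
s*(-355 + ((-37 + I) + 157)) = -24138*(-355 + ((-37 - 41) + 157))/191 = -24138*(-355 + (-78 + 157))/191 = -24138*(-355 + 79)/191 = -24138/191*(-276) = 6662088/191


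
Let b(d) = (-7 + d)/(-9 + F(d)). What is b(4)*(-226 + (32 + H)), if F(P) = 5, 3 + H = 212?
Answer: 45/4 ≈ 11.250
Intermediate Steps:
H = 209 (H = -3 + 212 = 209)
b(d) = 7/4 - d/4 (b(d) = (-7 + d)/(-9 + 5) = (-7 + d)/(-4) = (-7 + d)*(-¼) = 7/4 - d/4)
b(4)*(-226 + (32 + H)) = (7/4 - ¼*4)*(-226 + (32 + 209)) = (7/4 - 1)*(-226 + 241) = (¾)*15 = 45/4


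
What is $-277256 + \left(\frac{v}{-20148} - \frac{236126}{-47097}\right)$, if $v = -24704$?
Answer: $- \frac{21923764059350}{79075863} \approx -2.7725 \cdot 10^{5}$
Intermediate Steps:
$-277256 + \left(\frac{v}{-20148} - \frac{236126}{-47097}\right) = -277256 - \left(- \frac{236126}{47097} - \frac{6176}{5037}\right) = -277256 - - \frac{493412578}{79075863} = -277256 + \left(\frac{6176}{5037} + \frac{236126}{47097}\right) = -277256 + \frac{493412578}{79075863} = - \frac{21923764059350}{79075863}$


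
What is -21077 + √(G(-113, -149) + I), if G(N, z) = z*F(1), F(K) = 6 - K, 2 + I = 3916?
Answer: -21077 + √3169 ≈ -21021.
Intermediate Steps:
I = 3914 (I = -2 + 3916 = 3914)
G(N, z) = 5*z (G(N, z) = z*(6 - 1*1) = z*(6 - 1) = z*5 = 5*z)
-21077 + √(G(-113, -149) + I) = -21077 + √(5*(-149) + 3914) = -21077 + √(-745 + 3914) = -21077 + √3169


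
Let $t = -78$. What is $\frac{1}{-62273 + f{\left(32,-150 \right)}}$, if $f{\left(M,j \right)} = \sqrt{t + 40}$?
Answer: $- \frac{62273}{3877926567} - \frac{i \sqrt{38}}{3877926567} \approx -1.6058 \cdot 10^{-5} - 1.5896 \cdot 10^{-9} i$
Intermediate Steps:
$f{\left(M,j \right)} = i \sqrt{38}$ ($f{\left(M,j \right)} = \sqrt{-78 + 40} = \sqrt{-38} = i \sqrt{38}$)
$\frac{1}{-62273 + f{\left(32,-150 \right)}} = \frac{1}{-62273 + i \sqrt{38}}$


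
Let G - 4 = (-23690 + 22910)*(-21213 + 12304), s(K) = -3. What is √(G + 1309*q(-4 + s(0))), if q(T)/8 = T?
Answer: 2*√1718930 ≈ 2622.2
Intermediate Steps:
G = 6949024 (G = 4 + (-23690 + 22910)*(-21213 + 12304) = 4 - 780*(-8909) = 4 + 6949020 = 6949024)
q(T) = 8*T
√(G + 1309*q(-4 + s(0))) = √(6949024 + 1309*(8*(-4 - 3))) = √(6949024 + 1309*(8*(-7))) = √(6949024 + 1309*(-56)) = √(6949024 - 73304) = √6875720 = 2*√1718930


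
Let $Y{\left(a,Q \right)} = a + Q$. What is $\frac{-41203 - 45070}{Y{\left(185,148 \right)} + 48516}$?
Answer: $- \frac{86273}{48849} \approx -1.7661$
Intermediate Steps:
$Y{\left(a,Q \right)} = Q + a$
$\frac{-41203 - 45070}{Y{\left(185,148 \right)} + 48516} = \frac{-41203 - 45070}{\left(148 + 185\right) + 48516} = - \frac{86273}{333 + 48516} = - \frac{86273}{48849}$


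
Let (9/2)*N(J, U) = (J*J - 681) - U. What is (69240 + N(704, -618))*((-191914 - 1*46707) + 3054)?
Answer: -380267798822/9 ≈ -4.2252e+10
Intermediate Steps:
N(J, U) = -454/3 - 2*U/9 + 2*J²/9 (N(J, U) = 2*((J*J - 681) - U)/9 = 2*((J² - 681) - U)/9 = 2*((-681 + J²) - U)/9 = 2*(-681 + J² - U)/9 = -454/3 - 2*U/9 + 2*J²/9)
(69240 + N(704, -618))*((-191914 - 1*46707) + 3054) = (69240 + (-454/3 - 2/9*(-618) + (2/9)*704²))*((-191914 - 1*46707) + 3054) = (69240 + (-454/3 + 412/3 + (2/9)*495616))*((-191914 - 46707) + 3054) = (69240 + (-454/3 + 412/3 + 991232/9))*(-238621 + 3054) = (69240 + 991106/9)*(-235567) = (1614266/9)*(-235567) = -380267798822/9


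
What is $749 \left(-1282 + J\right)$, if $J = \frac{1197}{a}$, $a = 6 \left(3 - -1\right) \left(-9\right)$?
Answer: $- \frac{23144849}{24} \approx -9.6437 \cdot 10^{5}$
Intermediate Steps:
$a = -216$ ($a = 6 \left(3 + 1\right) \left(-9\right) = 6 \cdot 4 \left(-9\right) = 24 \left(-9\right) = -216$)
$J = - \frac{133}{24}$ ($J = \frac{1197}{-216} = 1197 \left(- \frac{1}{216}\right) = - \frac{133}{24} \approx -5.5417$)
$749 \left(-1282 + J\right) = 749 \left(-1282 - \frac{133}{24}\right) = 749 \left(- \frac{30901}{24}\right) = - \frac{23144849}{24}$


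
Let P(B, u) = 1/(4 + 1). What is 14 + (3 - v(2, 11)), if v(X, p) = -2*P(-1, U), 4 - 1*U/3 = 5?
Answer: 87/5 ≈ 17.400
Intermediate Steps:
U = -3 (U = 12 - 3*5 = 12 - 15 = -3)
P(B, u) = ⅕ (P(B, u) = 1/5 = ⅕)
v(X, p) = -⅖ (v(X, p) = -2*⅕ = -⅖)
14 + (3 - v(2, 11)) = 14 + (3 - 1*(-⅖)) = 14 + (3 + ⅖) = 14 + 17/5 = 87/5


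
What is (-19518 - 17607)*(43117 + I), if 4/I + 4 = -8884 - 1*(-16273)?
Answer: -2364261438825/1477 ≈ -1.6007e+9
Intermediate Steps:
I = 4/7385 (I = 4/(-4 + (-8884 - 1*(-16273))) = 4/(-4 + (-8884 + 16273)) = 4/(-4 + 7389) = 4/7385 ≈ 0.00054164)
(-19518 - 17607)*(43117 + I) = (-19518 - 17607)*(43117 + 4/7385) = -37125*318419049/7385 = -2364261438825/1477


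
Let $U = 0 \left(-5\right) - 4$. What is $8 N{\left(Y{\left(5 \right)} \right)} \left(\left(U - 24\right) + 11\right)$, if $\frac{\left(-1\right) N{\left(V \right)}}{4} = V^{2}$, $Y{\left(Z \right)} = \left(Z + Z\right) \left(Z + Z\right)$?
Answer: $5440000$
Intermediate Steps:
$U = -4$ ($U = 0 - 4 = -4$)
$Y{\left(Z \right)} = 4 Z^{2}$ ($Y{\left(Z \right)} = 2 Z 2 Z = 4 Z^{2}$)
$N{\left(V \right)} = - 4 V^{2}$
$8 N{\left(Y{\left(5 \right)} \right)} \left(\left(U - 24\right) + 11\right) = 8 \left(- 4 \left(4 \cdot 5^{2}\right)^{2}\right) \left(\left(-4 - 24\right) + 11\right) = 8 \left(- 4 \left(4 \cdot 25\right)^{2}\right) \left(-28 + 11\right) = 8 \left(- 4 \cdot 100^{2}\right) \left(-17\right) = 8 \left(\left(-4\right) 10000\right) \left(-17\right) = 8 \left(-40000\right) \left(-17\right) = \left(-320000\right) \left(-17\right) = 5440000$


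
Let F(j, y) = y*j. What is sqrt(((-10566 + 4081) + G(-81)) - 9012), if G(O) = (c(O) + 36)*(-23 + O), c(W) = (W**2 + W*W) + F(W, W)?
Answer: I*sqrt(2066273) ≈ 1437.5*I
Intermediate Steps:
F(j, y) = j*y
c(W) = 3*W**2 (c(W) = (W**2 + W*W) + W*W = (W**2 + W**2) + W**2 = 2*W**2 + W**2 = 3*W**2)
G(O) = (-23 + O)*(36 + 3*O**2) (G(O) = (3*O**2 + 36)*(-23 + O) = (36 + 3*O**2)*(-23 + O) = (-23 + O)*(36 + 3*O**2))
sqrt(((-10566 + 4081) + G(-81)) - 9012) = sqrt(((-10566 + 4081) + (-828 - 69*(-81)**2 + 3*(-81)**3 + 36*(-81))) - 9012) = sqrt((-6485 + (-828 - 69*6561 + 3*(-531441) - 2916)) - 9012) = sqrt((-6485 + (-828 - 452709 - 1594323 - 2916)) - 9012) = sqrt((-6485 - 2050776) - 9012) = sqrt(-2057261 - 9012) = sqrt(-2066273) = I*sqrt(2066273)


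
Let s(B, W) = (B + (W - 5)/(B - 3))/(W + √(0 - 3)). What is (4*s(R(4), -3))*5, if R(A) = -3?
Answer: 25/3 + 25*I*√3/9 ≈ 8.3333 + 4.8112*I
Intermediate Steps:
s(B, W) = (B + (-5 + W)/(-3 + B))/(W + I*√3) (s(B, W) = (B + (-5 + W)/(-3 + B))/(W + √(-3)) = (B + (-5 + W)/(-3 + B))/(W + I*√3))
(4*s(R(4), -3))*5 = (4*((-5 - 3 + (-3)² - 3*(-3))/(-3*(-3) - 3*(-3) - 3*I*√3 + I*(-3)*√3)))*5 = (4*((-5 - 3 + 9 + 9)/(9 + 9 - 3*I*√3 - 3*I*√3)))*5 = (4*(10/(18 - 6*I*√3)))*5 = (40/(18 - 6*I*√3))*5 = 200/(18 - 6*I*√3)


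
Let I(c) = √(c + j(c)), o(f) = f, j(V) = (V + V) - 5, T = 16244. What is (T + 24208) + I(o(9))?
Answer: 40452 + √22 ≈ 40457.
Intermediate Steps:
j(V) = -5 + 2*V (j(V) = 2*V - 5 = -5 + 2*V)
I(c) = √(-5 + 3*c) (I(c) = √(c + (-5 + 2*c)) = √(-5 + 3*c))
(T + 24208) + I(o(9)) = (16244 + 24208) + √(-5 + 3*9) = 40452 + √(-5 + 27) = 40452 + √22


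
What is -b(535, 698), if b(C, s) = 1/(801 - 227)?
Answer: -1/574 ≈ -0.0017422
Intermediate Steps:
b(C, s) = 1/574
-b(535, 698) = -1*1/574 = -1/574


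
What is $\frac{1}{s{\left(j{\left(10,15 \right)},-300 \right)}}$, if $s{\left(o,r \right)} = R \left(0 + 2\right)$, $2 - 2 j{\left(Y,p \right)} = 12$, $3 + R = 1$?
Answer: $- \frac{1}{4} \approx -0.25$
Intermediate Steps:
$R = -2$ ($R = -3 + 1 = -2$)
$j{\left(Y,p \right)} = -5$ ($j{\left(Y,p \right)} = 1 - 6 = -5$)
$s{\left(o,r \right)} = -4$ ($s{\left(o,r \right)} = - 2 \left(0 + 2\right) = \left(-2\right) 2 = -4$)
$\frac{1}{s{\left(j{\left(10,15 \right)},-300 \right)}} = \frac{1}{-4} = - \frac{1}{4}$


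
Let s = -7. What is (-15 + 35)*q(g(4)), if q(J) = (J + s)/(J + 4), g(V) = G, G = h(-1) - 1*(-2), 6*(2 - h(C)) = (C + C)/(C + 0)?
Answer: -200/23 ≈ -8.6956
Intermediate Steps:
h(C) = 5/3 (h(C) = 2 - (C + C)/(6*(C + 0)) = 2 - 2*C/(6*C) = 2 - ⅙*2 = 2 - ⅓ = 5/3)
G = 11/3 (G = 5/3 - 1*(-2) = 5/3 + 2 = 11/3 ≈ 3.6667)
g(V) = 11/3
q(J) = (-7 + J)/(4 + J) (q(J) = (J - 7)/(J + 4) = (-7 + J)/(4 + J))
(-15 + 35)*q(g(4)) = (-15 + 35)*((-7 + 11/3)/(4 + 11/3)) = 20*(-10/3/(23/3)) = 20*((3/23)*(-10/3)) = 20*(-10/23) = -200/23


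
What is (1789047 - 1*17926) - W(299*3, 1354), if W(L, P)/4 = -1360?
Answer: 1776561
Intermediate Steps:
W(L, P) = -5440 (W(L, P) = 4*(-1360) = -5440)
(1789047 - 1*17926) - W(299*3, 1354) = (1789047 - 1*17926) - 1*(-5440) = (1789047 - 17926) + 5440 = 1771121 + 5440 = 1776561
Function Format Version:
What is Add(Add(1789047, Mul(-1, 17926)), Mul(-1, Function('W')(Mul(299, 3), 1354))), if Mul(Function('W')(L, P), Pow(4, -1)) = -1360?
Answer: 1776561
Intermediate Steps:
Function('W')(L, P) = -5440 (Function('W')(L, P) = Mul(4, -1360) = -5440)
Add(Add(1789047, Mul(-1, 17926)), Mul(-1, Function('W')(Mul(299, 3), 1354))) = Add(Add(1789047, Mul(-1, 17926)), Mul(-1, -5440)) = Add(Add(1789047, -17926), 5440) = Add(1771121, 5440) = 1776561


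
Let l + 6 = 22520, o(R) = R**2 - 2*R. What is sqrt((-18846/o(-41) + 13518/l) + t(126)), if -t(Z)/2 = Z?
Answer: 3*I*sqrt(11469823893699063)/19846091 ≈ 16.189*I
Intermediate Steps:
t(Z) = -2*Z
l = 22514 (l = -6 + 22520 = 22514)
sqrt((-18846/o(-41) + 13518/l) + t(126)) = sqrt((-18846*(-1/(41*(-2 - 41))) + 13518/22514) - 2*126) = sqrt((-18846/((-41*(-43))) + 13518*(1/22514)) - 252) = sqrt((-18846/1763 + 6759/11257) - 252) = sqrt(-200233305/19846091 - 252) = sqrt(-5201448237/19846091) = 3*I*sqrt(11469823893699063)/19846091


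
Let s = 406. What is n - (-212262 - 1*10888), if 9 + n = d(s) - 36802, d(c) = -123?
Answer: 186216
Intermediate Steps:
n = -36934 (n = -9 + (-123 - 36802) = -9 - 36925 = -36934)
n - (-212262 - 1*10888) = -36934 - (-212262 - 1*10888) = -36934 - (-212262 - 10888) = -36934 - 1*(-223150) = -36934 + 223150 = 186216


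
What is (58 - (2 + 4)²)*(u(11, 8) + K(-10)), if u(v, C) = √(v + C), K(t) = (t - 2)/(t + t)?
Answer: 66/5 + 22*√19 ≈ 109.10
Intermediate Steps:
K(t) = (-2 + t)/(2*t) (K(t) = (-2 + t)/((2*t)) = (-2 + t)*(1/(2*t)) = (-2 + t)/(2*t))
u(v, C) = √(C + v)
(58 - (2 + 4)²)*(u(11, 8) + K(-10)) = (58 - (2 + 4)²)*(√(8 + 11) + (½)*(-2 - 10)/(-10)) = (58 - 1*6²)*(√19 + (½)*(-⅒)*(-12)) = (58 - 1*36)*(√19 + ⅗) = (58 - 36)*(⅗ + √19) = 22*(⅗ + √19) = 66/5 + 22*√19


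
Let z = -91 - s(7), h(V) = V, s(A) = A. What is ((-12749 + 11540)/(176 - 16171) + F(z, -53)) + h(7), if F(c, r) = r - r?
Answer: 113174/15995 ≈ 7.0756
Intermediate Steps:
z = -98 (z = -91 - 1*7 = -91 - 7 = -98)
F(c, r) = 0
((-12749 + 11540)/(176 - 16171) + F(z, -53)) + h(7) = ((-12749 + 11540)/(176 - 16171) + 0) + 7 = (-1209/(-15995) + 0) + 7 = (-1209*(-1/15995) + 0) + 7 = (1209/15995 + 0) + 7 = 1209/15995 + 7 = 113174/15995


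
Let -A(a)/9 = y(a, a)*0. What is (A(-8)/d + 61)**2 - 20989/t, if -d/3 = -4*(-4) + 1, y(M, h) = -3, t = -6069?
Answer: 22603738/6069 ≈ 3724.5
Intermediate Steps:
d = -51 (d = -3*(-4*(-4) + 1) = -3*(16 + 1) = -3*17 = -51)
A(a) = 0 (A(a) = -(-27)*0 = -9*0 = 0)
(A(-8)/d + 61)**2 - 20989/t = (0/(-51) + 61)**2 - 20989/(-6069) = (0*(-1/51) + 61)**2 - 20989*(-1/6069) = (0 + 61)**2 + 20989/6069 = 61**2 + 20989/6069 = 3721 + 20989/6069 = 22603738/6069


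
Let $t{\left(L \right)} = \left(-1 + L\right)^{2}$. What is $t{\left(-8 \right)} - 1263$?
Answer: $-1182$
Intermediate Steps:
$t{\left(-8 \right)} - 1263 = \left(-1 - 8\right)^{2} - 1263 = \left(-9\right)^{2} - 1263 = 81 - 1263 = -1182$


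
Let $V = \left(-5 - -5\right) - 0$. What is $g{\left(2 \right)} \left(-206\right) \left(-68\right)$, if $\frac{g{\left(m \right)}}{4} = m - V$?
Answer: $112064$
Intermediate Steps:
$V = 0$ ($V = \left(-5 + 5\right) + 0 = 0 + 0 = 0$)
$g{\left(m \right)} = 4 m$ ($g{\left(m \right)} = 4 \left(m - 0\right) = 4 \left(m + 0\right) = 4 m$)
$g{\left(2 \right)} \left(-206\right) \left(-68\right) = 4 \cdot 2 \left(-206\right) \left(-68\right) = 8 \left(-206\right) \left(-68\right) = \left(-1648\right) \left(-68\right) = 112064$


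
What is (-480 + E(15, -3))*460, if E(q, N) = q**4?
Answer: 23066700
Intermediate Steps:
(-480 + E(15, -3))*460 = (-480 + 15**4)*460 = (-480 + 50625)*460 = 50145*460 = 23066700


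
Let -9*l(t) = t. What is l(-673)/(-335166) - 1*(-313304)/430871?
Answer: 944789659993/1299719786274 ≈ 0.72692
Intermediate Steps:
l(t) = -t/9
l(-673)/(-335166) - 1*(-313304)/430871 = -⅑*(-673)/(-335166) - 1*(-313304)/430871 = (673/9)*(-1/335166) + 313304*(1/430871) = -673/3016494 + 313304/430871 = 944789659993/1299719786274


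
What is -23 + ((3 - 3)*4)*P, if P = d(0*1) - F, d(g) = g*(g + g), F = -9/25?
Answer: -23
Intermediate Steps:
F = -9/25 (F = -9*1/25 = -9/25 ≈ -0.36000)
d(g) = 2*g² (d(g) = g*(2*g) = 2*g²)
P = 9/25 (P = 2*(0*1)² - 1*(-9/25) = 2*0² + 9/25 = 2*0 + 9/25 = 0 + 9/25 = 9/25 ≈ 0.36000)
-23 + ((3 - 3)*4)*P = -23 + ((3 - 3)*4)*(9/25) = -23 + (0*4)*(9/25) = -23 + 0*(9/25) = -23 + 0 = -23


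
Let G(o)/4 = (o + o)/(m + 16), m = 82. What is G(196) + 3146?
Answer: 3162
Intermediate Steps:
G(o) = 4*o/49 (G(o) = 4*((o + o)/(82 + 16)) = 4*((2*o)/98) = 4*((2*o)*(1/98)) = 4*(o/49) = 4*o/49)
G(196) + 3146 = (4/49)*196 + 3146 = 16 + 3146 = 3162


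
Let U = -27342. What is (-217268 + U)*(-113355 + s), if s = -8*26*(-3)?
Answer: 27575129910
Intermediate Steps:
s = 624 (s = -208*(-3) = 624)
(-217268 + U)*(-113355 + s) = (-217268 - 27342)*(-113355 + 624) = -244610*(-112731) = 27575129910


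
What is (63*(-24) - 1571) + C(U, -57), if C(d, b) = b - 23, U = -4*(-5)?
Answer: -3163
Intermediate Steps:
U = 20
C(d, b) = -23 + b
(63*(-24) - 1571) + C(U, -57) = (63*(-24) - 1571) + (-23 - 57) = (-1512 - 1571) - 80 = -3083 - 80 = -3163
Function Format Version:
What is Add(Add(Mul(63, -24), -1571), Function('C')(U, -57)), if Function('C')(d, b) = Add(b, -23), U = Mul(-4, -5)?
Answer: -3163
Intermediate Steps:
U = 20
Function('C')(d, b) = Add(-23, b)
Add(Add(Mul(63, -24), -1571), Function('C')(U, -57)) = Add(Add(Mul(63, -24), -1571), Add(-23, -57)) = Add(Add(-1512, -1571), -80) = Add(-3083, -80) = -3163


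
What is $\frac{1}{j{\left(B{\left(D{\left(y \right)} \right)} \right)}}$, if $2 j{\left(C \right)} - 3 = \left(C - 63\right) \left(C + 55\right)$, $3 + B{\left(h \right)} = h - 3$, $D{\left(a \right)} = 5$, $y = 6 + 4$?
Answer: $- \frac{2}{3453} \approx -0.00057921$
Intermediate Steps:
$y = 10$
$B{\left(h \right)} = -6 + h$ ($B{\left(h \right)} = -3 + \left(h - 3\right) = -3 + \left(-3 + h\right) = -6 + h$)
$j{\left(C \right)} = \frac{3}{2} + \frac{\left(-63 + C\right) \left(55 + C\right)}{2}$ ($j{\left(C \right)} = \frac{3}{2} + \frac{\left(C - 63\right) \left(C + 55\right)}{2} = \frac{3}{2} + \frac{\left(-63 + C\right) \left(55 + C\right)}{2}$)
$\frac{1}{j{\left(B{\left(D{\left(y \right)} \right)} \right)}} = \frac{1}{-1731 + \frac{\left(-6 + 5\right)^{2}}{2} - 4 \left(-6 + 5\right)} = \frac{1}{-1731 + \frac{\left(-1\right)^{2}}{2} - -4} = \frac{1}{-1731 + \frac{1}{2} \cdot 1 + 4} = \frac{1}{-1731 + \frac{1}{2} + 4} = \frac{1}{- \frac{3453}{2}} = - \frac{2}{3453}$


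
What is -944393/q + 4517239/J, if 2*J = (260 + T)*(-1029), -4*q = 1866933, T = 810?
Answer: -2117924169469/342591540165 ≈ -6.1821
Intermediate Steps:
q = -1866933/4 (q = -¼*1866933 = -1866933/4 ≈ -4.6673e+5)
J = -550515 (J = ((260 + 810)*(-1029))/2 = (1070*(-1029))/2 = (½)*(-1101030) = -550515)
-944393/q + 4517239/J = -944393/(-1866933/4) + 4517239/(-550515) = -944393*(-4/1866933) + 4517239*(-1/550515) = 3777572/1866933 - 4517239/550515 = -2117924169469/342591540165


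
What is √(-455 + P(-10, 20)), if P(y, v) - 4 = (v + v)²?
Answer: √1149 ≈ 33.897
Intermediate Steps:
P(y, v) = 4 + 4*v² (P(y, v) = 4 + (v + v)² = 4 + (2*v)² = 4 + 4*v²)
√(-455 + P(-10, 20)) = √(-455 + (4 + 4*20²)) = √(-455 + (4 + 4*400)) = √(-455 + (4 + 1600)) = √(-455 + 1604) = √1149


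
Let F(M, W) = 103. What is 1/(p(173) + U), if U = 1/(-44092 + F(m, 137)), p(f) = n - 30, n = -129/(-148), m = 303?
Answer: -6510372/189636727 ≈ -0.034331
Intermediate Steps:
n = 129/148 (n = -129*(-1/148) = 129/148 ≈ 0.87162)
p(f) = -4311/148 (p(f) = 129/148 - 30 = -4311/148)
U = -1/43989 (U = 1/(-44092 + 103) = 1/(-43989) = -1/43989 ≈ -2.2733e-5)
1/(p(173) + U) = 1/(-4311/148 - 1/43989) = 1/(-189636727/6510372) = -6510372/189636727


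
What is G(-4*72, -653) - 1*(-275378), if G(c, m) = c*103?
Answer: 245714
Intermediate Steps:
G(c, m) = 103*c
G(-4*72, -653) - 1*(-275378) = 103*(-4*72) - 1*(-275378) = 103*(-288) + 275378 = -29664 + 275378 = 245714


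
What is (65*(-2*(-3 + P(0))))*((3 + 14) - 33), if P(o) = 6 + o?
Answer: 6240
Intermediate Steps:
(65*(-2*(-3 + P(0))))*((3 + 14) - 33) = (65*(-2*(-3 + (6 + 0))))*((3 + 14) - 33) = (65*(-2*(-3 + 6)))*(17 - 33) = (65*(-2*3))*(-16) = (65*(-6))*(-16) = -390*(-16) = 6240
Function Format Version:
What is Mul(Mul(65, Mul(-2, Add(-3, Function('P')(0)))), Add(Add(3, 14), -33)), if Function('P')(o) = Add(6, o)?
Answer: 6240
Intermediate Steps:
Mul(Mul(65, Mul(-2, Add(-3, Function('P')(0)))), Add(Add(3, 14), -33)) = Mul(Mul(65, Mul(-2, Add(-3, Add(6, 0)))), Add(Add(3, 14), -33)) = Mul(Mul(65, Mul(-2, Add(-3, 6))), Add(17, -33)) = Mul(Mul(65, Mul(-2, 3)), -16) = Mul(Mul(65, -6), -16) = Mul(-390, -16) = 6240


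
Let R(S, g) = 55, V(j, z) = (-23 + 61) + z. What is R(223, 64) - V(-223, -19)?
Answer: 36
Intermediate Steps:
V(j, z) = 38 + z
R(223, 64) - V(-223, -19) = 55 - (38 - 19) = 55 - 1*19 = 55 - 19 = 36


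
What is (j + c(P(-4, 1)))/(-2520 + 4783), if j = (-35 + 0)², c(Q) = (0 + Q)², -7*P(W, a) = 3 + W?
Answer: 60026/110887 ≈ 0.54133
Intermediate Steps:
P(W, a) = -3/7 - W/7 (P(W, a) = -(3 + W)/7 = -3/7 - W/7)
c(Q) = Q²
j = 1225 (j = (-35)² = 1225)
(j + c(P(-4, 1)))/(-2520 + 4783) = (1225 + (-3/7 - ⅐*(-4))²)/(-2520 + 4783) = (1225 + (-3/7 + 4/7)²)/2263 = (1225 + (⅐)²)*(1/2263) = (1225 + 1/49)*(1/2263) = (60026/49)*(1/2263) = 60026/110887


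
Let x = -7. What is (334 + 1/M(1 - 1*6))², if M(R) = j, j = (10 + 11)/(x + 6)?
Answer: 49182169/441 ≈ 1.1152e+5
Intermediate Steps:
j = -21 (j = (10 + 11)/(-7 + 6) = 21/(-1) = 21*(-1) = -21)
M(R) = -21
(334 + 1/M(1 - 1*6))² = (334 + 1/(-21))² = (334 - 1/21)² = (7013/21)² = 49182169/441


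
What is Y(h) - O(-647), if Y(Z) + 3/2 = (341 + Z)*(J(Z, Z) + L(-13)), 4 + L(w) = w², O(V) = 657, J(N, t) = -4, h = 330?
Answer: 214745/2 ≈ 1.0737e+5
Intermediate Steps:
L(w) = -4 + w²
Y(Z) = 109799/2 + 161*Z (Y(Z) = -3/2 + (341 + Z)*(-4 + (-4 + (-13)²)) = -3/2 + (341 + Z)*(-4 + (-4 + 169)) = -3/2 + (341 + Z)*(-4 + 165) = -3/2 + (341 + Z)*161 = -3/2 + (54901 + 161*Z) = 109799/2 + 161*Z)
Y(h) - O(-647) = (109799/2 + 161*330) - 1*657 = (109799/2 + 53130) - 657 = 216059/2 - 657 = 214745/2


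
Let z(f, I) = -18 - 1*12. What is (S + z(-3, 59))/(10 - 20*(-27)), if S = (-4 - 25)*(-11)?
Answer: 289/550 ≈ 0.52545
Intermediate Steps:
S = 319 (S = -29*(-11) = 319)
z(f, I) = -30 (z(f, I) = -18 - 12 = -30)
(S + z(-3, 59))/(10 - 20*(-27)) = (319 - 30)/(10 - 20*(-27)) = 289/(10 + 540) = 289/550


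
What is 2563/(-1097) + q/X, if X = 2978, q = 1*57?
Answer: -7570085/3266866 ≈ -2.3172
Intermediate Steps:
q = 57
2563/(-1097) + q/X = 2563/(-1097) + 57/2978 = 2563*(-1/1097) + 57*(1/2978) = -2563/1097 + 57/2978 = -7570085/3266866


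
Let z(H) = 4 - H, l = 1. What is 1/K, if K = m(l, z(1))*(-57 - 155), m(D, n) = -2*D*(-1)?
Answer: -1/424 ≈ -0.0023585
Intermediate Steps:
m(D, n) = 2*D
K = -424 (K = (2*1)*(-57 - 155) = 2*(-212) = -424)
1/K = 1/(-424) = -1/424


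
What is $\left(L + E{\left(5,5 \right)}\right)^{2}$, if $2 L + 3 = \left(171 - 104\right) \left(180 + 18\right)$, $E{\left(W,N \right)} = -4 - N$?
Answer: $\frac{175430025}{4} \approx 4.3858 \cdot 10^{7}$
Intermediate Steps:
$L = \frac{13263}{2}$ ($L = - \frac{3}{2} + \frac{\left(171 - 104\right) \left(180 + 18\right)}{2} = - \frac{3}{2} + \frac{67 \cdot 198}{2} = - \frac{3}{2} + \frac{1}{2} \cdot 13266 = - \frac{3}{2} + 6633 = \frac{13263}{2} \approx 6631.5$)
$\left(L + E{\left(5,5 \right)}\right)^{2} = \left(\frac{13263}{2} - 9\right)^{2} = \left(\frac{13245}{2}\right)^{2} = \frac{175430025}{4}$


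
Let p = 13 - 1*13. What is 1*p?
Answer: 0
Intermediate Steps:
p = 0 (p = 13 - 13 = 0)
1*p = 1*0 = 0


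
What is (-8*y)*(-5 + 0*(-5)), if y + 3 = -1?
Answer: -160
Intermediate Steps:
y = -4 (y = -3 - 1 = -4)
(-8*y)*(-5 + 0*(-5)) = (-8*(-4))*(-5 + 0*(-5)) = 32*(-5 + 0) = 32*(-5) = -160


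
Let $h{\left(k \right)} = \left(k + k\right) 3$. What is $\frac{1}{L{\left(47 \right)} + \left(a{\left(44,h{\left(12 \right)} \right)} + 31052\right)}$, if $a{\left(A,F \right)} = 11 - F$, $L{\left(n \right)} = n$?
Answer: $\frac{1}{31038} \approx 3.2219 \cdot 10^{-5}$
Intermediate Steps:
$h{\left(k \right)} = 6 k$ ($h{\left(k \right)} = 2 k 3 = 6 k$)
$\frac{1}{L{\left(47 \right)} + \left(a{\left(44,h{\left(12 \right)} \right)} + 31052\right)} = \frac{1}{47 + \left(\left(11 - 6 \cdot 12\right) + 31052\right)} = \frac{1}{47 + \left(\left(11 - 72\right) + 31052\right)} = \frac{1}{47 + \left(-61 + 31052\right)} = \frac{1}{47 + 30991} = \frac{1}{31038}$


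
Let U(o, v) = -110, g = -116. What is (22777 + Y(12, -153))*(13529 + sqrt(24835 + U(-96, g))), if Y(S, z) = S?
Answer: 308312381 + 113945*sqrt(989) ≈ 3.1190e+8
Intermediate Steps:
(22777 + Y(12, -153))*(13529 + sqrt(24835 + U(-96, g))) = (22777 + 12)*(13529 + sqrt(24835 - 110)) = 22789*(13529 + sqrt(24725)) = 22789*(13529 + 5*sqrt(989)) = 308312381 + 113945*sqrt(989)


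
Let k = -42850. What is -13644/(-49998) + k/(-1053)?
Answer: 27651044/674973 ≈ 40.966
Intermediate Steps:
-13644/(-49998) + k/(-1053) = -13644/(-49998) - 42850/(-1053) = -13644*(-1/49998) - 42850*(-1/1053) = 2274/8333 + 42850/1053 = 27651044/674973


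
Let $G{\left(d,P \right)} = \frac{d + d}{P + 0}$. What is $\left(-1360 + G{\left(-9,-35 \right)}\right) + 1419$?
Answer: $\frac{2083}{35} \approx 59.514$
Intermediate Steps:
$G{\left(d,P \right)} = \frac{2 d}{P}$
$\left(-1360 + G{\left(-9,-35 \right)}\right) + 1419 = \left(-1360 + 2 \left(-9\right) \frac{1}{-35}\right) + 1419 = \left(-1360 + 2 \left(-9\right) \left(- \frac{1}{35}\right)\right) + 1419 = \left(-1360 + \frac{18}{35}\right) + 1419 = - \frac{47582}{35} + 1419 = \frac{2083}{35}$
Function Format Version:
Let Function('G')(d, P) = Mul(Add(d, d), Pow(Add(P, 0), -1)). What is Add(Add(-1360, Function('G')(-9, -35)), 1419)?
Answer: Rational(2083, 35) ≈ 59.514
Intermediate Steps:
Function('G')(d, P) = Mul(2, d, Pow(P, -1)) (Function('G')(d, P) = Mul(Mul(2, d), Pow(P, -1)) = Mul(2, d, Pow(P, -1)))
Add(Add(-1360, Function('G')(-9, -35)), 1419) = Add(Add(-1360, Mul(2, -9, Pow(-35, -1))), 1419) = Add(Add(-1360, Mul(2, -9, Rational(-1, 35))), 1419) = Add(Add(-1360, Rational(18, 35)), 1419) = Add(Rational(-47582, 35), 1419) = Rational(2083, 35)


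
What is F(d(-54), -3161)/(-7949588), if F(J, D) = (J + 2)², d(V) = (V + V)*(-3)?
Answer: -26569/1987397 ≈ -0.013369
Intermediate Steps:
d(V) = -6*V (d(V) = (2*V)*(-3) = -6*V)
F(J, D) = (2 + J)²
F(d(-54), -3161)/(-7949588) = (2 - 6*(-54))²/(-7949588) = (2 + 324)²*(-1/7949588) = 326²*(-1/7949588) = 106276*(-1/7949588) = -26569/1987397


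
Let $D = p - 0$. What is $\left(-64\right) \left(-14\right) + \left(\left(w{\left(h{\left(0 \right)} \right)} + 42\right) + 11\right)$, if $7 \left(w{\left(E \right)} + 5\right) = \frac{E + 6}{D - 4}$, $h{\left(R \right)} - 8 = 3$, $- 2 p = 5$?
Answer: $\frac{85870}{91} \approx 943.63$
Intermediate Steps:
$p = - \frac{5}{2}$ ($p = \left(- \frac{1}{2}\right) 5 = - \frac{5}{2} \approx -2.5$)
$h{\left(R \right)} = 11$ ($h{\left(R \right)} = 8 + 3 = 11$)
$D = - \frac{5}{2}$ ($D = - \frac{5}{2} - 0 = - \frac{5}{2} + 0 = - \frac{5}{2} \approx -2.5$)
$w{\left(E \right)} = - \frac{467}{91} - \frac{2 E}{91}$ ($w{\left(E \right)} = -5 + \frac{\left(E + 6\right) \frac{1}{- \frac{5}{2} - 4}}{7} = -5 + \frac{\left(6 + E\right) \frac{1}{- \frac{13}{2}}}{7} = -5 + \frac{\left(6 + E\right) \left(- \frac{2}{13}\right)}{7} = -5 + \frac{- \frac{12}{13} - \frac{2 E}{13}}{7} = -5 - \left(\frac{12}{91} + \frac{2 E}{91}\right) = - \frac{467}{91} - \frac{2 E}{91}$)
$\left(-64\right) \left(-14\right) + \left(\left(w{\left(h{\left(0 \right)} \right)} + 42\right) + 11\right) = \left(-64\right) \left(-14\right) + \left(\left(\left(- \frac{467}{91} - \frac{22}{91}\right) + 42\right) + 11\right) = 896 + \left(\left(\left(- \frac{467}{91} - \frac{22}{91}\right) + 42\right) + 11\right) = 896 + \left(\left(- \frac{489}{91} + 42\right) + 11\right) = 896 + \left(\frac{3333}{91} + 11\right) = 896 + \frac{4334}{91} = \frac{85870}{91}$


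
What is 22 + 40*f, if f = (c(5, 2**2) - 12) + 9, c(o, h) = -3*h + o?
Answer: -378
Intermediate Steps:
c(o, h) = o - 3*h
f = -10 (f = ((5 - 3*2**2) - 12) + 9 = ((5 - 3*4) - 12) + 9 = ((5 - 12) - 12) + 9 = (-7 - 12) + 9 = -19 + 9 = -10)
22 + 40*f = 22 + 40*(-10) = 22 - 400 = -378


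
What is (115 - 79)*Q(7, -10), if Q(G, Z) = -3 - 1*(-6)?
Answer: 108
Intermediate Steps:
Q(G, Z) = 3 (Q(G, Z) = -3 + 6 = 3)
(115 - 79)*Q(7, -10) = (115 - 79)*3 = 36*3 = 108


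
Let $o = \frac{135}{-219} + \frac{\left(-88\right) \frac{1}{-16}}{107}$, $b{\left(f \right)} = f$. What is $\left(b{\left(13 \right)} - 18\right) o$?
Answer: $\frac{44135}{15622} \approx 2.8252$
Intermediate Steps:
$o = - \frac{8827}{15622}$ ($o = 135 \left(- \frac{1}{219}\right) + \left(-88\right) \left(- \frac{1}{16}\right) \frac{1}{107} = - \frac{45}{73} + \frac{11}{2} \cdot \frac{1}{107} = - \frac{45}{73} + \frac{11}{214} = - \frac{8827}{15622} \approx -0.56504$)
$\left(b{\left(13 \right)} - 18\right) o = \left(13 - 18\right) \left(- \frac{8827}{15622}\right) = \left(-5\right) \left(- \frac{8827}{15622}\right) = \frac{44135}{15622}$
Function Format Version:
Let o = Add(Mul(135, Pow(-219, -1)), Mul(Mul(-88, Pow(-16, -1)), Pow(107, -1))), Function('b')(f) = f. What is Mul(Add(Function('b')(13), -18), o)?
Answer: Rational(44135, 15622) ≈ 2.8252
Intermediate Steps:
o = Rational(-8827, 15622) (o = Add(Mul(135, Rational(-1, 219)), Mul(Mul(-88, Rational(-1, 16)), Rational(1, 107))) = Add(Rational(-45, 73), Mul(Rational(11, 2), Rational(1, 107))) = Add(Rational(-45, 73), Rational(11, 214)) = Rational(-8827, 15622) ≈ -0.56504)
Mul(Add(Function('b')(13), -18), o) = Mul(Add(13, -18), Rational(-8827, 15622)) = Mul(-5, Rational(-8827, 15622)) = Rational(44135, 15622)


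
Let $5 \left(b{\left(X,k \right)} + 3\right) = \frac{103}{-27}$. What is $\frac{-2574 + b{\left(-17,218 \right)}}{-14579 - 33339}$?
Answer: $\frac{173999}{3234465} \approx 0.053795$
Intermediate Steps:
$b{\left(X,k \right)} = - \frac{508}{135}$ ($b{\left(X,k \right)} = -3 + \frac{103 \frac{1}{-27}}{5} = -3 + \frac{103 \left(- \frac{1}{27}\right)}{5} = -3 + \frac{1}{5} \left(- \frac{103}{27}\right) = -3 - \frac{103}{135} = - \frac{508}{135}$)
$\frac{-2574 + b{\left(-17,218 \right)}}{-14579 - 33339} = \frac{-2574 - \frac{508}{135}}{-14579 - 33339} = - \frac{347998}{135 \left(-47918\right)} = \left(- \frac{347998}{135}\right) \left(- \frac{1}{47918}\right) = \frac{173999}{3234465}$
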